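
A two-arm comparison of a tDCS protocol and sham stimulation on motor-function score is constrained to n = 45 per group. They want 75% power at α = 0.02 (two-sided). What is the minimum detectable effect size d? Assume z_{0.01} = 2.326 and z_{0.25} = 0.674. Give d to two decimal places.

d_min ≈ 0.63

For two independent groups of n = 45 each: d_min = (z_{α/2} + z_β)·√(2/n).
z-sum = 2.326 + 0.674 = 3.000.
d_min = 3.000 × √(2/45) = 3.000 × 0.2108 = 0.632.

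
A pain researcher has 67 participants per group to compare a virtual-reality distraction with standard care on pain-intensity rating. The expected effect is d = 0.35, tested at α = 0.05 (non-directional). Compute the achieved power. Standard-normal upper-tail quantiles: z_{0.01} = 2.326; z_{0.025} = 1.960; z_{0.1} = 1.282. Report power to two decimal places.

power ≈ 0.53

For two equal groups, power = Φ(d·√(n/2) − z_{α/2}).
d·√(n/2) = 0.35 × √(67/2) = 0.35 × 5.788 = 2.026.
z_β = 2.026 − 1.960 = 0.066.
Power = Φ(0.066) = 0.526.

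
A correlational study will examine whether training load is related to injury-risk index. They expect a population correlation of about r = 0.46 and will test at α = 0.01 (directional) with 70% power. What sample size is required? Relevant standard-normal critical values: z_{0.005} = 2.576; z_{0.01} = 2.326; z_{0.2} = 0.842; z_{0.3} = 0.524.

Fisher's z: C = ½·ln((1+r)/(1−r)) = ½·ln(2.7037) = 0.4973.
n = ((z_{α} + z_β)/C)² + 3.
(2.326 + 0.524) / 0.4973 = 2.850 / 0.4973 = 5.731.
n = 5.731² + 3 = 32.84 + 3 = 35.8.
Round up.

n = 36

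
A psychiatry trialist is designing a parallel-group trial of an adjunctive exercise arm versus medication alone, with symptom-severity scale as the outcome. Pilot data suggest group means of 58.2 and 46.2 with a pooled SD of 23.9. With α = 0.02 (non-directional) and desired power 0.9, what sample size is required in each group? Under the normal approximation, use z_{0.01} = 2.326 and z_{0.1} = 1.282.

Cohen's d = |M₁ − M₂| / SD_pooled = |58.2 − 46.2| / 23.9 = 12.0 / 23.9 = 0.502.
For two independent groups with equal n: n = 2·((z_{α/2} + z_β) / d)².
z_{α/2} + z_β = 2.326 + 1.282 = 3.608.
n = 2 × (3.608 / 0.502)² = 2 × 7.187² = 2 × 51.66 = 103.3.
Round up to the next whole participant.

n = 104 per group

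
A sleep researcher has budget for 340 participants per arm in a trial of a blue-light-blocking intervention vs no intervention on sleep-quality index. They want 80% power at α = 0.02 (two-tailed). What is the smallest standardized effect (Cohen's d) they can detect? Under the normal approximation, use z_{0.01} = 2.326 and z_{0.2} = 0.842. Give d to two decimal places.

d_min ≈ 0.24

For two independent groups of n = 340 each: d_min = (z_{α/2} + z_β)·√(2/n).
z-sum = 2.326 + 0.842 = 3.168.
d_min = 3.168 × √(2/340) = 3.168 × 0.0767 = 0.243.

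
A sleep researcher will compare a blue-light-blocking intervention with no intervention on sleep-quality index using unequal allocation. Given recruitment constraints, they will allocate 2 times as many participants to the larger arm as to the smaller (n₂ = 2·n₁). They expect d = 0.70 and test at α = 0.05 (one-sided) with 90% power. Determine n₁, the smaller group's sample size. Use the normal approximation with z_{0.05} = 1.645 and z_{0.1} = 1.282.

With allocation ratio k = n₂/n₁ = 2, Var(x̄₁−x̄₂) = σ²(1/n₁ + 1/(k·n₁)) = σ²·(k+1)/(k·n₁).
So n₁ = (1 + 1/k)·((z_{α} + z_β)/d)² = 1.500 × (2.927/0.70)².
n₁ = 1.500 × 17.48 = 26.2.
Round up: n₁ = 27, giving n₂ = 2 × 27 = 54.

n₁ = 27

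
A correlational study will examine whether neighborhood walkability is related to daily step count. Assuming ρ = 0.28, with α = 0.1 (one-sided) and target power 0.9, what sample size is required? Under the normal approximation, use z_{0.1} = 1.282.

Fisher's z: C = ½·ln((1+r)/(1−r)) = ½·ln(1.7778) = 0.2877.
n = ((z_{α} + z_β)/C)² + 3.
(1.282 + 1.282) / 0.2877 = 2.564 / 0.2877 = 8.912.
n = 8.912² + 3 = 79.42 + 3 = 82.4.
Round up.

n = 83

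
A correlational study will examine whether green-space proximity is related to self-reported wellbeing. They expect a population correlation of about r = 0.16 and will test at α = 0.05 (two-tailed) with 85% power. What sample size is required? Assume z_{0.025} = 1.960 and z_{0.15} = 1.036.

Fisher's z: C = ½·ln((1+r)/(1−r)) = ½·ln(1.3810) = 0.1614.
n = ((z_{α/2} + z_β)/C)² + 3.
(1.960 + 1.036) / 0.1614 = 2.996 / 0.1614 = 18.563.
n = 18.563² + 3 = 344.57 + 3 = 347.6.
Round up.

n = 348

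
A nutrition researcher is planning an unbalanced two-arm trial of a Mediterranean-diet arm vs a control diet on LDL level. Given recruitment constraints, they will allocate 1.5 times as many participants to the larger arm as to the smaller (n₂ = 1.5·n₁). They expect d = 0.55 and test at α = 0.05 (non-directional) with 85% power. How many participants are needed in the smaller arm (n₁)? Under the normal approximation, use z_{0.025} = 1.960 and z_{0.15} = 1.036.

With allocation ratio k = n₂/n₁ = 1.5, Var(x̄₁−x̄₂) = σ²(1/n₁ + 1/(k·n₁)) = σ²·(k+1)/(k·n₁).
So n₁ = (1 + 1/k)·((z_{α/2} + z_β)/d)² = 1.667 × (2.996/0.55)².
n₁ = 1.667 × 29.67 = 49.5.
Round up: n₁ = 50, giving n₂ = 1.5 × 50 = 75.

n₁ = 50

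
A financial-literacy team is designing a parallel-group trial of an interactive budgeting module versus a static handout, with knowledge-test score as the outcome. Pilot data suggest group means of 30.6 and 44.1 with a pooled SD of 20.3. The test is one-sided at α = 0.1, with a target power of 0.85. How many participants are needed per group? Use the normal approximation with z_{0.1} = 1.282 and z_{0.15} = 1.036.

n = 25 per group

Cohen's d = |M₁ − M₂| / SD_pooled = |30.6 − 44.1| / 20.3 = 13.5 / 20.3 = 0.665.
For two independent groups with equal n: n = 2·((z_{α} + z_β) / d)².
z_{α} + z_β = 1.282 + 1.036 = 2.318.
n = 2 × (2.318 / 0.665)² = 2 × 3.486² = 2 × 12.15 = 24.3.
Round up to the next whole participant.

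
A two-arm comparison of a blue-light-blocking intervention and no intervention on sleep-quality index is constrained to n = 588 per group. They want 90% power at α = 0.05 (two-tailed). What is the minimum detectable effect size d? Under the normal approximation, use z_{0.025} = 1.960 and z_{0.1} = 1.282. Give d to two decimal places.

d_min ≈ 0.19

For two independent groups of n = 588 each: d_min = (z_{α/2} + z_β)·√(2/n).
z-sum = 1.960 + 1.282 = 3.242.
d_min = 3.242 × √(2/588) = 3.242 × 0.0583 = 0.189.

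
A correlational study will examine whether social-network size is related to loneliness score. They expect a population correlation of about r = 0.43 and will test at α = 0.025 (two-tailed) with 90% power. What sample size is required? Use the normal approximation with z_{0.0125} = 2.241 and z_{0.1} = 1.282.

n = 62

Fisher's z: C = ½·ln((1+r)/(1−r)) = ½·ln(2.5088) = 0.4599.
n = ((z_{α/2} + z_β)/C)² + 3.
(2.241 + 1.282) / 0.4599 = 3.523 / 0.4599 = 7.660.
n = 7.660² + 3 = 58.68 + 3 = 61.7.
Round up.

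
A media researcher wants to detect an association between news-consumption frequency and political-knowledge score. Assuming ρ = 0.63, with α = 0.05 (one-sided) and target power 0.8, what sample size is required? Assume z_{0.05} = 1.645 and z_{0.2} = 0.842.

Fisher's z: C = ½·ln((1+r)/(1−r)) = ½·ln(4.4054) = 0.7414.
n = ((z_{α} + z_β)/C)² + 3.
(1.645 + 0.842) / 0.7414 = 2.487 / 0.7414 = 3.354.
n = 3.354² + 3 = 11.25 + 3 = 14.3.
Round up.

n = 15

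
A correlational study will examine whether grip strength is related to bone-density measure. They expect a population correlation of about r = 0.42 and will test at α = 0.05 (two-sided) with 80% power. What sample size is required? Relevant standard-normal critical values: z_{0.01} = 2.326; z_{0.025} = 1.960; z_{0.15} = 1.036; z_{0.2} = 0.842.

Fisher's z: C = ½·ln((1+r)/(1−r)) = ½·ln(2.4483) = 0.4477.
n = ((z_{α/2} + z_β)/C)² + 3.
(1.960 + 0.842) / 0.4477 = 2.802 / 0.4477 = 6.259.
n = 6.259² + 3 = 39.17 + 3 = 42.2.
Round up.

n = 43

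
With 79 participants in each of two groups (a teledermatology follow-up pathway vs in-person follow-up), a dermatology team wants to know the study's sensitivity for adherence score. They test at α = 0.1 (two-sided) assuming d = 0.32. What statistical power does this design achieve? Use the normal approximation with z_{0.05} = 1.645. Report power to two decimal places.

power ≈ 0.64

For two equal groups, power = Φ(d·√(n/2) − z_{α/2}).
d·√(n/2) = 0.32 × √(79/2) = 0.32 × 6.285 = 2.011.
z_β = 2.011 − 1.645 = 0.366.
Power = Φ(0.366) = 0.643.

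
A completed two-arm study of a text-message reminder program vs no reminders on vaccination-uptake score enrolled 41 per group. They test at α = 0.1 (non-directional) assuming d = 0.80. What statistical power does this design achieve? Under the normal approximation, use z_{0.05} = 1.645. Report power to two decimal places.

For two equal groups, power = Φ(d·√(n/2) − z_{α/2}).
d·√(n/2) = 0.80 × √(41/2) = 0.80 × 4.528 = 3.622.
z_β = 3.622 − 1.645 = 1.977.
Power = Φ(1.977) = 0.976.

power ≈ 0.98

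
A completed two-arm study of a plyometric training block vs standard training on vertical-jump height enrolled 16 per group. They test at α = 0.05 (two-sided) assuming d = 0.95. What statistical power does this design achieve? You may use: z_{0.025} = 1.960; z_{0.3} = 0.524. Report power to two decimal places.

For two equal groups, power = Φ(d·√(n/2) − z_{α/2}).
d·√(n/2) = 0.95 × √(16/2) = 0.95 × 2.828 = 2.687.
z_β = 2.687 − 1.960 = 0.727.
Power = Φ(0.727) = 0.766.

power ≈ 0.77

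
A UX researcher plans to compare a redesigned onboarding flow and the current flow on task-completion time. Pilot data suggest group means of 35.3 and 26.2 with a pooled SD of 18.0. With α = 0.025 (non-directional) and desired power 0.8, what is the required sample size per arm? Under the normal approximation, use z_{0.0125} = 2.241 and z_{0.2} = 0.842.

n = 75 per group

Cohen's d = |M₁ − M₂| / SD_pooled = |35.3 − 26.2| / 18.0 = 9.1 / 18.0 = 0.506.
For two independent groups with equal n: n = 2·((z_{α/2} + z_β) / d)².
z_{α/2} + z_β = 2.241 + 0.842 = 3.083.
n = 2 × (3.083 / 0.506)² = 2 × 6.093² = 2 × 37.12 = 74.2.
Round up to the next whole participant.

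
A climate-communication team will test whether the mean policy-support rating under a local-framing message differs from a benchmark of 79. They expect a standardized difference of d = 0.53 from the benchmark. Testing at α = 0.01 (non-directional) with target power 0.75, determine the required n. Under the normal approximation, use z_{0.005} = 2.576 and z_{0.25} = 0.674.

n = 38

For a one-sample test: n = ((z_{α/2} + z_β) / d)².
z_{α/2} + z_β = 2.576 + 0.674 = 3.250.
n = (3.250 / 0.53)² = 6.132² = 37.60.
Round up.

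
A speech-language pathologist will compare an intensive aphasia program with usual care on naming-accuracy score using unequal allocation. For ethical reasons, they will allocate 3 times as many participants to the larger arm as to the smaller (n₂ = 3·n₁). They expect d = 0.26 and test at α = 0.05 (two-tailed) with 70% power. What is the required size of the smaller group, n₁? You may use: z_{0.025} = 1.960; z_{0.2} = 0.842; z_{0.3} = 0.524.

n₁ = 122

With allocation ratio k = n₂/n₁ = 3, Var(x̄₁−x̄₂) = σ²(1/n₁ + 1/(k·n₁)) = σ²·(k+1)/(k·n₁).
So n₁ = (1 + 1/k)·((z_{α/2} + z_β)/d)² = 1.333 × (2.484/0.26)².
n₁ = 1.333 × 91.28 = 121.7.
Round up: n₁ = 122, giving n₂ = 3 × 122 = 366.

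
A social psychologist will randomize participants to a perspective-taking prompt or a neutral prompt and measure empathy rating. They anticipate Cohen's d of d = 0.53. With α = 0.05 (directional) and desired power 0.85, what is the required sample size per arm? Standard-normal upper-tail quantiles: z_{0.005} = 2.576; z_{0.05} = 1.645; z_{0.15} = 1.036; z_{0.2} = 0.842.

For two independent groups with equal n: n = 2·((z_{α} + z_β) / d)².
z_{α} + z_β = 1.645 + 1.036 = 2.681.
n = 2 × (2.681 / 0.53)² = 2 × 5.058² = 2 × 25.59 = 51.2.
Round up to the next whole participant.

n = 52 per group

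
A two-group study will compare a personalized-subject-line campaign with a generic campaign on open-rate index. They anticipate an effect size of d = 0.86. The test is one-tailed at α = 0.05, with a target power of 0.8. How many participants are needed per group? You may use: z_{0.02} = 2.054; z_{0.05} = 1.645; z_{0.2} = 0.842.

For two independent groups with equal n: n = 2·((z_{α} + z_β) / d)².
z_{α} + z_β = 1.645 + 0.842 = 2.487.
n = 2 × (2.487 / 0.86)² = 2 × 2.892² = 2 × 8.36 = 16.7.
Round up to the next whole participant.

n = 17 per group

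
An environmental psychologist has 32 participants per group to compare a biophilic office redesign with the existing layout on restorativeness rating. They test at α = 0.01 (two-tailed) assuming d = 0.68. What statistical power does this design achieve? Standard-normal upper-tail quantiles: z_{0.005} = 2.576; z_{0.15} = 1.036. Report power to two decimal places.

power ≈ 0.56

For two equal groups, power = Φ(d·√(n/2) − z_{α/2}).
d·√(n/2) = 0.68 × √(32/2) = 0.68 × 4.000 = 2.720.
z_β = 2.720 − 2.576 = 0.144.
Power = Φ(0.144) = 0.557.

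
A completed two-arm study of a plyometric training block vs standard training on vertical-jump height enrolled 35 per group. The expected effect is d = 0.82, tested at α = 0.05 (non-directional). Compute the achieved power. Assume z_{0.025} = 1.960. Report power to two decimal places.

For two equal groups, power = Φ(d·√(n/2) − z_{α/2}).
d·√(n/2) = 0.82 × √(35/2) = 0.82 × 4.183 = 3.430.
z_β = 3.430 − 1.960 = 1.470.
Power = Φ(1.470) = 0.929.

power ≈ 0.93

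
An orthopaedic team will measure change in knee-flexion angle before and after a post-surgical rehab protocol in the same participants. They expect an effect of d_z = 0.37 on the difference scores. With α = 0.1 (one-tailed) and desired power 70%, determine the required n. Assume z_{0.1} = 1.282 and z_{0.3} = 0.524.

n = 24 pairs

For a paired (one-sample on differences) test: n = ((z_{α} + z_β) / d)².
z_{α} + z_β = 1.282 + 0.524 = 1.806.
n = (1.806 / 0.37)² = 4.881² = 23.82.
Round up.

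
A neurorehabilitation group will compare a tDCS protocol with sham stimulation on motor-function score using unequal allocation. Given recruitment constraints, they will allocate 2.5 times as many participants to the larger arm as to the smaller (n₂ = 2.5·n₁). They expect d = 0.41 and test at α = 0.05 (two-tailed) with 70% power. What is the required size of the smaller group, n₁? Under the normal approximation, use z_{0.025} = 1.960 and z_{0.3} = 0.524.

n₁ = 52

With allocation ratio k = n₂/n₁ = 2.5, Var(x̄₁−x̄₂) = σ²(1/n₁ + 1/(k·n₁)) = σ²·(k+1)/(k·n₁).
So n₁ = (1 + 1/k)·((z_{α/2} + z_β)/d)² = 1.400 × (2.484/0.41)².
n₁ = 1.400 × 36.71 = 51.4.
Round up: n₁ = 52, giving n₂ = 2.5 × 52 = 130.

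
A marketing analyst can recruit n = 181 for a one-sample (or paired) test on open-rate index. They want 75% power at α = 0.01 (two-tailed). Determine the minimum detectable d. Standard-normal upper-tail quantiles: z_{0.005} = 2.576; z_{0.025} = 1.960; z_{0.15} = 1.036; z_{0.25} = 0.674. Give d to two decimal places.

For a single sample (or paired design) of n = 181: d_min = (z_{α/2} + z_β)/√n.
z-sum = 2.576 + 0.674 = 3.250.
d_min = 3.250 / √181 = 3.250 / 13.454 = 0.242.

d_min ≈ 0.24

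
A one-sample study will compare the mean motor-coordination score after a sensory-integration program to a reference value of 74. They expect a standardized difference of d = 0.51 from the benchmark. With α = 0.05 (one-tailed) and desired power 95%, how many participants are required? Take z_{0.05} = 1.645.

For a one-sample test: n = ((z_{α} + z_β) / d)².
z_{α} + z_β = 1.645 + 1.645 = 3.290.
n = (3.290 / 0.51)² = 6.451² = 41.62.
Round up.

n = 42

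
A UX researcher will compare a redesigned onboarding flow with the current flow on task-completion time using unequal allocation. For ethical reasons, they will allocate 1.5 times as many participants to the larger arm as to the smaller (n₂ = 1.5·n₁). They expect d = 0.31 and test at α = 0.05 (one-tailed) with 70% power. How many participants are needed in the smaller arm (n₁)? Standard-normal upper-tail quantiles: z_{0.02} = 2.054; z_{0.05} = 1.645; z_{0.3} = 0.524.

With allocation ratio k = n₂/n₁ = 1.5, Var(x̄₁−x̄₂) = σ²(1/n₁ + 1/(k·n₁)) = σ²·(k+1)/(k·n₁).
So n₁ = (1 + 1/k)·((z_{α} + z_β)/d)² = 1.667 × (2.169/0.31)².
n₁ = 1.667 × 48.95 = 81.6.
Round up: n₁ = 82, giving n₂ = 1.5 × 82 = 123.

n₁ = 82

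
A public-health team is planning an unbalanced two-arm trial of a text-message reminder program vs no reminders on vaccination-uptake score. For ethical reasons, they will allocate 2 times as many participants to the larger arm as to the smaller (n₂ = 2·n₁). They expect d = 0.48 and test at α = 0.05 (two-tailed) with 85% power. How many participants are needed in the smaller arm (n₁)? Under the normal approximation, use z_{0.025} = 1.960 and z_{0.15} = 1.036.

n₁ = 59

With allocation ratio k = n₂/n₁ = 2, Var(x̄₁−x̄₂) = σ²(1/n₁ + 1/(k·n₁)) = σ²·(k+1)/(k·n₁).
So n₁ = (1 + 1/k)·((z_{α/2} + z_β)/d)² = 1.500 × (2.996/0.48)².
n₁ = 1.500 × 38.96 = 58.4.
Round up: n₁ = 59, giving n₂ = 2 × 59 = 118.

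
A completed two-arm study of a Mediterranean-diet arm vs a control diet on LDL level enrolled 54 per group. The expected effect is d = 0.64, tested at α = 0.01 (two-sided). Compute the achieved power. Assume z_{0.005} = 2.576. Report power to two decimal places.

power ≈ 0.77

For two equal groups, power = Φ(d·√(n/2) − z_{α/2}).
d·√(n/2) = 0.64 × √(54/2) = 0.64 × 5.196 = 3.326.
z_β = 3.326 − 2.576 = 0.750.
Power = Φ(0.750) = 0.773.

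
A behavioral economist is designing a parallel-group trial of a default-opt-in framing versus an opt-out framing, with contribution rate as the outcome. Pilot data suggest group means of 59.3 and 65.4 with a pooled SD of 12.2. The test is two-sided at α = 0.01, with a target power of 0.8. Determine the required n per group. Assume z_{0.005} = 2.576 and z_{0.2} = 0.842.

Cohen's d = |M₁ − M₂| / SD_pooled = |59.3 − 65.4| / 12.2 = 6.1 / 12.2 = 0.500.
For two independent groups with equal n: n = 2·((z_{α/2} + z_β) / d)².
z_{α/2} + z_β = 2.576 + 0.842 = 3.418.
n = 2 × (3.418 / 0.500)² = 2 × 6.836² = 2 × 46.73 = 93.5.
Round up to the next whole participant.

n = 94 per group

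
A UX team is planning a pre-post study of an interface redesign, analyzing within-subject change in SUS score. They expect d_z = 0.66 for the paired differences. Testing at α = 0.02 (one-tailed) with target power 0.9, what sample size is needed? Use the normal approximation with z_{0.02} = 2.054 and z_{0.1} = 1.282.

For a paired (one-sample on differences) test: n = ((z_{α} + z_β) / d)².
z_{α} + z_β = 2.054 + 1.282 = 3.336.
n = (3.336 / 0.66)² = 5.055² = 25.55.
Round up.

n = 26 pairs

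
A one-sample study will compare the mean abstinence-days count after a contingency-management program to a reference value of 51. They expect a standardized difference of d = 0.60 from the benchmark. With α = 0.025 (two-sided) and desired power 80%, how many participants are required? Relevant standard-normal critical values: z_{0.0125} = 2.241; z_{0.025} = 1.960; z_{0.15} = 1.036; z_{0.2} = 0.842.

For a one-sample test: n = ((z_{α/2} + z_β) / d)².
z_{α/2} + z_β = 2.241 + 0.842 = 3.083.
n = (3.083 / 0.60)² = 5.138² = 26.40.
Round up.

n = 27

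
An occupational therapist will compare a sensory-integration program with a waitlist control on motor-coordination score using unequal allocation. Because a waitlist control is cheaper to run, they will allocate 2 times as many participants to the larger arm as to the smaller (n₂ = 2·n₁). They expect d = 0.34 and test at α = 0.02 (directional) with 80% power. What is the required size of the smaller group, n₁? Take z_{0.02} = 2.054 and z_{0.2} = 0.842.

With allocation ratio k = n₂/n₁ = 2, Var(x̄₁−x̄₂) = σ²(1/n₁ + 1/(k·n₁)) = σ²·(k+1)/(k·n₁).
So n₁ = (1 + 1/k)·((z_{α} + z_β)/d)² = 1.500 × (2.896/0.34)².
n₁ = 1.500 × 72.55 = 108.8.
Round up: n₁ = 109, giving n₂ = 2 × 109 = 218.

n₁ = 109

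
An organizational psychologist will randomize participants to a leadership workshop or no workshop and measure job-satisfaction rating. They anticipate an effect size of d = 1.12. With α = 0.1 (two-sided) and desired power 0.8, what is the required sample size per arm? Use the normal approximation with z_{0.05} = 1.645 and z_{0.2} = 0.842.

For two independent groups with equal n: n = 2·((z_{α/2} + z_β) / d)².
z_{α/2} + z_β = 1.645 + 0.842 = 2.487.
n = 2 × (2.487 / 1.12)² = 2 × 2.221² = 2 × 4.93 = 9.9.
Round up to the next whole participant.

n = 10 per group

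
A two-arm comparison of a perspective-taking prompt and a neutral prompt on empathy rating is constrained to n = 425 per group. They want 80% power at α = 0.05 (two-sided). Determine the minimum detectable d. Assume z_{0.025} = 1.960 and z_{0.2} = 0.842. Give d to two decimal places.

d_min ≈ 0.19

For two independent groups of n = 425 each: d_min = (z_{α/2} + z_β)·√(2/n).
z-sum = 1.960 + 0.842 = 2.802.
d_min = 2.802 × √(2/425) = 2.802 × 0.0686 = 0.192.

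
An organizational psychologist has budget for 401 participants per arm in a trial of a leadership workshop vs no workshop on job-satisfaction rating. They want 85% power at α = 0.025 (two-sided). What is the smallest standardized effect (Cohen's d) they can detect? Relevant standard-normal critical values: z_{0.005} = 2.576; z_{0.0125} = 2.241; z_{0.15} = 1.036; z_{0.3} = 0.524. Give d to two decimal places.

d_min ≈ 0.23

For two independent groups of n = 401 each: d_min = (z_{α/2} + z_β)·√(2/n).
z-sum = 2.241 + 1.036 = 3.277.
d_min = 3.277 × √(2/401) = 3.277 × 0.0706 = 0.231.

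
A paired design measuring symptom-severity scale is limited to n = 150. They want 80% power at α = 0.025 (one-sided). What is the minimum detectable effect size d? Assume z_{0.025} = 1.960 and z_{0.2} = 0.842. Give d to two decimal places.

For a single sample (or paired design) of n = 150: d_min = (z_{α} + z_β)/√n.
z-sum = 1.960 + 0.842 = 2.802.
d_min = 2.802 / √150 = 2.802 / 12.247 = 0.229.

d_min ≈ 0.23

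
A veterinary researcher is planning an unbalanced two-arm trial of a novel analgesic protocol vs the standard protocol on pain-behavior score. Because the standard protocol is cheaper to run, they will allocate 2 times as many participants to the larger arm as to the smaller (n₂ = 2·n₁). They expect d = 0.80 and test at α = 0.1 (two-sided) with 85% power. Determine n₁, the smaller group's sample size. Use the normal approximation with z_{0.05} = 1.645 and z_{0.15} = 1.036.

With allocation ratio k = n₂/n₁ = 2, Var(x̄₁−x̄₂) = σ²(1/n₁ + 1/(k·n₁)) = σ²·(k+1)/(k·n₁).
So n₁ = (1 + 1/k)·((z_{α/2} + z_β)/d)² = 1.500 × (2.681/0.80)².
n₁ = 1.500 × 11.23 = 16.8.
Round up: n₁ = 17, giving n₂ = 2 × 17 = 34.

n₁ = 17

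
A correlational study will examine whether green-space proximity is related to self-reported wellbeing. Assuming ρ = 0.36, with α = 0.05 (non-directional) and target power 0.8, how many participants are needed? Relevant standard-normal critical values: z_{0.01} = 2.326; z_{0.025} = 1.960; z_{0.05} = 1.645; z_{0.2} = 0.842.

Fisher's z: C = ½·ln((1+r)/(1−r)) = ½·ln(2.1250) = 0.3769.
n = ((z_{α/2} + z_β)/C)² + 3.
(1.960 + 0.842) / 0.3769 = 2.802 / 0.3769 = 7.434.
n = 7.434² + 3 = 55.27 + 3 = 58.3.
Round up.

n = 59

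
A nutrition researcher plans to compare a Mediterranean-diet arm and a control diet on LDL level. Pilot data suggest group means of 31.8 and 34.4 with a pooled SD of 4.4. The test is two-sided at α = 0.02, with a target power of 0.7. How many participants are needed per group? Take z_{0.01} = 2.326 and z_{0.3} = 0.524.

Cohen's d = |M₁ − M₂| / SD_pooled = |31.8 − 34.4| / 4.4 = 2.6 / 4.4 = 0.591.
For two independent groups with equal n: n = 2·((z_{α/2} + z_β) / d)².
z_{α/2} + z_β = 2.326 + 0.524 = 2.850.
n = 2 × (2.850 / 0.591)² = 2 × 4.822² = 2 × 23.25 = 46.5.
Round up to the next whole participant.

n = 47 per group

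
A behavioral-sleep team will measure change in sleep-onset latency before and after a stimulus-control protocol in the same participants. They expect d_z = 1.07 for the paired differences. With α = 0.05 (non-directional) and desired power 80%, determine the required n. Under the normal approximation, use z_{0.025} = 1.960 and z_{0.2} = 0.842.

For a paired (one-sample on differences) test: n = ((z_{α/2} + z_β) / d)².
z_{α/2} + z_β = 1.960 + 0.842 = 2.802.
n = (2.802 / 1.07)² = 2.619² = 6.86.
Round up.

n = 7 pairs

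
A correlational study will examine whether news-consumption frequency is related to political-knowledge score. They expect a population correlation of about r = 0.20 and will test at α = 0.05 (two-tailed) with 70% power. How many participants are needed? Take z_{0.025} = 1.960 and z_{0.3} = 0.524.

Fisher's z: C = ½·ln((1+r)/(1−r)) = ½·ln(1.5000) = 0.2027.
n = ((z_{α/2} + z_β)/C)² + 3.
(1.960 + 0.524) / 0.2027 = 2.484 / 0.2027 = 12.255.
n = 12.255² + 3 = 150.17 + 3 = 153.2.
Round up.

n = 154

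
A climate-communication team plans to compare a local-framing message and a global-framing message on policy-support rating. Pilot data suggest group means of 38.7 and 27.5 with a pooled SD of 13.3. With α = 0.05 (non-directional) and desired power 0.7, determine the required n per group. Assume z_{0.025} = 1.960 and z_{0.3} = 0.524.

n = 18 per group

Cohen's d = |M₁ − M₂| / SD_pooled = |38.7 − 27.5| / 13.3 = 11.2 / 13.3 = 0.842.
For two independent groups with equal n: n = 2·((z_{α/2} + z_β) / d)².
z_{α/2} + z_β = 1.960 + 0.524 = 2.484.
n = 2 × (2.484 / 0.842)² = 2 × 2.950² = 2 × 8.70 = 17.4.
Round up to the next whole participant.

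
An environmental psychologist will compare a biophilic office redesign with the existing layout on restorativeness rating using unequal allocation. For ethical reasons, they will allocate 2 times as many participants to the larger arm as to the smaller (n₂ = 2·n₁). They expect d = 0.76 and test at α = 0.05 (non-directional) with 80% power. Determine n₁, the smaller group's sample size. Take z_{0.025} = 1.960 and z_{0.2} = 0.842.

With allocation ratio k = n₂/n₁ = 2, Var(x̄₁−x̄₂) = σ²(1/n₁ + 1/(k·n₁)) = σ²·(k+1)/(k·n₁).
So n₁ = (1 + 1/k)·((z_{α/2} + z_β)/d)² = 1.500 × (2.802/0.76)².
n₁ = 1.500 × 13.59 = 20.4.
Round up: n₁ = 21, giving n₂ = 2 × 21 = 42.

n₁ = 21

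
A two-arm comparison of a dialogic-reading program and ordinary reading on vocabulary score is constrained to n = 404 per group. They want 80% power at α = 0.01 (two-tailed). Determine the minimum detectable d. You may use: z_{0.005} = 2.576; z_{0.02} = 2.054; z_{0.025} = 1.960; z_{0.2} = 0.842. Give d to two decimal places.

d_min ≈ 0.24

For two independent groups of n = 404 each: d_min = (z_{α/2} + z_β)·√(2/n).
z-sum = 2.576 + 0.842 = 3.418.
d_min = 3.418 × √(2/404) = 3.418 × 0.0704 = 0.240.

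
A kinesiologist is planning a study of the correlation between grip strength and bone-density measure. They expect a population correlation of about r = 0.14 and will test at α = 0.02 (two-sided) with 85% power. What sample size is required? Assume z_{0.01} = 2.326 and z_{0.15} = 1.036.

Fisher's z: C = ½·ln((1+r)/(1−r)) = ½·ln(1.3256) = 0.1409.
n = ((z_{α/2} + z_β)/C)² + 3.
(2.326 + 1.036) / 0.1409 = 3.362 / 0.1409 = 23.861.
n = 23.861² + 3 = 569.34 + 3 = 572.3.
Round up.

n = 573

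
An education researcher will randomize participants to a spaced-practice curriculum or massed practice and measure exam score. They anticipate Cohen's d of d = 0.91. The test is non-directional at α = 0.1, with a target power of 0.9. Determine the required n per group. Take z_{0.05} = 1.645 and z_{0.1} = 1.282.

For two independent groups with equal n: n = 2·((z_{α/2} + z_β) / d)².
z_{α/2} + z_β = 1.645 + 1.282 = 2.927.
n = 2 × (2.927 / 0.91)² = 2 × 3.216² = 2 × 10.35 = 20.7.
Round up to the next whole participant.

n = 21 per group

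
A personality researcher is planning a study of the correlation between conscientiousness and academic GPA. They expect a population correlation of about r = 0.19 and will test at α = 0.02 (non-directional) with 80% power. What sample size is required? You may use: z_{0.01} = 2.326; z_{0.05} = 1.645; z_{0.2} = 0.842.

n = 275

Fisher's z: C = ½·ln((1+r)/(1−r)) = ½·ln(1.4691) = 0.1923.
n = ((z_{α/2} + z_β)/C)² + 3.
(2.326 + 0.842) / 0.1923 = 3.168 / 0.1923 = 16.474.
n = 16.474² + 3 = 271.40 + 3 = 274.4.
Round up.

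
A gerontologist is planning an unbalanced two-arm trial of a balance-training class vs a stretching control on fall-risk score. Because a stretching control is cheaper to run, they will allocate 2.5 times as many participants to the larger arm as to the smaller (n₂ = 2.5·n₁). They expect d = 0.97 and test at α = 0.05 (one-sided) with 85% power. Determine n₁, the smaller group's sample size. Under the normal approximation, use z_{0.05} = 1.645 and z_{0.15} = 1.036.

With allocation ratio k = n₂/n₁ = 2.5, Var(x̄₁−x̄₂) = σ²(1/n₁ + 1/(k·n₁)) = σ²·(k+1)/(k·n₁).
So n₁ = (1 + 1/k)·((z_{α} + z_β)/d)² = 1.400 × (2.681/0.97)².
n₁ = 1.400 × 7.64 = 10.7.
Round up: n₁ = 11, giving n₂ = ⌈2.5 × 11⌉ = ⌈27.5⌉ = 28.

n₁ = 11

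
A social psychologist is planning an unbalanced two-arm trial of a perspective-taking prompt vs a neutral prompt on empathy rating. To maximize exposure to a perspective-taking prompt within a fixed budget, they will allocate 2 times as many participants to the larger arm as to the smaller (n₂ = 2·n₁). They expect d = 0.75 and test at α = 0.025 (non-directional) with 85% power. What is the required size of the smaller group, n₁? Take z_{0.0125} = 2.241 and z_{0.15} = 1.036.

n₁ = 29

With allocation ratio k = n₂/n₁ = 2, Var(x̄₁−x̄₂) = σ²(1/n₁ + 1/(k·n₁)) = σ²·(k+1)/(k·n₁).
So n₁ = (1 + 1/k)·((z_{α/2} + z_β)/d)² = 1.500 × (3.277/0.75)².
n₁ = 1.500 × 19.09 = 28.6.
Round up: n₁ = 29, giving n₂ = 2 × 29 = 58.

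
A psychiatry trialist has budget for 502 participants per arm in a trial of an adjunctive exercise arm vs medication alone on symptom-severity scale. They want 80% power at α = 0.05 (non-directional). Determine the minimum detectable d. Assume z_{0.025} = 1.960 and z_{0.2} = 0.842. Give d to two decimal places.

For two independent groups of n = 502 each: d_min = (z_{α/2} + z_β)·√(2/n).
z-sum = 1.960 + 0.842 = 2.802.
d_min = 2.802 × √(2/502) = 2.802 × 0.0631 = 0.177.

d_min ≈ 0.18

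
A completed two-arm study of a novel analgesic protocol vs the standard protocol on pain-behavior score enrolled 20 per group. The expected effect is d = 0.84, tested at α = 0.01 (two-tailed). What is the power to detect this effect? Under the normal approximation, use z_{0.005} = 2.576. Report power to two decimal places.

power ≈ 0.53

For two equal groups, power = Φ(d·√(n/2) − z_{α/2}).
d·√(n/2) = 0.84 × √(20/2) = 0.84 × 3.162 = 2.656.
z_β = 2.656 − 2.576 = 0.080.
Power = Φ(0.080) = 0.532.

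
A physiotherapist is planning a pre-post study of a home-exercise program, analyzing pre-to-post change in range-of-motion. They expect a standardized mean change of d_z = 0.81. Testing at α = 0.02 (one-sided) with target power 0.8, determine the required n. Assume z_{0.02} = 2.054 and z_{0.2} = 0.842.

n = 13 pairs

For a paired (one-sample on differences) test: n = ((z_{α} + z_β) / d)².
z_{α} + z_β = 2.054 + 0.842 = 2.896.
n = (2.896 / 0.81)² = 3.575² = 12.78.
Round up.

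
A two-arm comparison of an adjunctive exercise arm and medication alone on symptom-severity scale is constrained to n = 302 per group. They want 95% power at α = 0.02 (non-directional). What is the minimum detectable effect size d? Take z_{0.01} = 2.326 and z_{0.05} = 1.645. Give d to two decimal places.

d_min ≈ 0.32

For two independent groups of n = 302 each: d_min = (z_{α/2} + z_β)·√(2/n).
z-sum = 2.326 + 1.645 = 3.971.
d_min = 3.971 × √(2/302) = 3.971 × 0.0814 = 0.323.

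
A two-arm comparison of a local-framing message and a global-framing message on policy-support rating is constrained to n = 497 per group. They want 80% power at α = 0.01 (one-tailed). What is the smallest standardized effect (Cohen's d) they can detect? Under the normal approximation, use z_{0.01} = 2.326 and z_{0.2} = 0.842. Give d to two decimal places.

d_min ≈ 0.20

For two independent groups of n = 497 each: d_min = (z_{α} + z_β)·√(2/n).
z-sum = 2.326 + 0.842 = 3.168.
d_min = 3.168 × √(2/497) = 3.168 × 0.0634 = 0.201.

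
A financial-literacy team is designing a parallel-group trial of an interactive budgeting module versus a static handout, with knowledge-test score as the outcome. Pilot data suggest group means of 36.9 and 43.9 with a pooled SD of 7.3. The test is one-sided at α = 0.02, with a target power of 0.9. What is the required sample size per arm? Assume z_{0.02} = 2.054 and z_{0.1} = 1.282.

n = 25 per group

Cohen's d = |M₁ − M₂| / SD_pooled = |36.9 − 43.9| / 7.3 = 7.0 / 7.3 = 0.959.
For two independent groups with equal n: n = 2·((z_{α} + z_β) / d)².
z_{α} + z_β = 2.054 + 1.282 = 3.336.
n = 2 × (3.336 / 0.959)² = 2 × 3.479² = 2 × 12.10 = 24.2.
Round up to the next whole participant.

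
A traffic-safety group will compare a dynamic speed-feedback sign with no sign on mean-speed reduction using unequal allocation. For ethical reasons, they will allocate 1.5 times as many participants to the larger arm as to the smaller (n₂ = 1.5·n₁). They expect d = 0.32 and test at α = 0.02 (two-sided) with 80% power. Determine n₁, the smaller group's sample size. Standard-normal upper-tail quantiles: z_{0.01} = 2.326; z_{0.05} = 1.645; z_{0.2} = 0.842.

n₁ = 164

With allocation ratio k = n₂/n₁ = 1.5, Var(x̄₁−x̄₂) = σ²(1/n₁ + 1/(k·n₁)) = σ²·(k+1)/(k·n₁).
So n₁ = (1 + 1/k)·((z_{α/2} + z_β)/d)² = 1.667 × (3.168/0.32)².
n₁ = 1.667 × 98.01 = 163.4.
Round up: n₁ = 164, giving n₂ = 1.5 × 164 = 246.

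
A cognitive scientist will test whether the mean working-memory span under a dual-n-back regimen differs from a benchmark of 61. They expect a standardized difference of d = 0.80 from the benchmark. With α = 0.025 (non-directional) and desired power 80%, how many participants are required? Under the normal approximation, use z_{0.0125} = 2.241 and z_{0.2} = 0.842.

n = 15

For a one-sample test: n = ((z_{α/2} + z_β) / d)².
z_{α/2} + z_β = 2.241 + 0.842 = 3.083.
n = (3.083 / 0.80)² = 3.854² = 14.85.
Round up.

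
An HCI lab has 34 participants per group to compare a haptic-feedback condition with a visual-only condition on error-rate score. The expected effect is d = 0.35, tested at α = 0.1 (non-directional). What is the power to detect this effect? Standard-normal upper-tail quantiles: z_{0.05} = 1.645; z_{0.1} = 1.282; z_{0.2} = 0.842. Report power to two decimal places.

For two equal groups, power = Φ(d·√(n/2) − z_{α/2}).
d·√(n/2) = 0.35 × √(34/2) = 0.35 × 4.123 = 1.443.
z_β = 1.443 − 1.645 = -0.202.
Power = Φ(-0.202) = 0.420.

power ≈ 0.42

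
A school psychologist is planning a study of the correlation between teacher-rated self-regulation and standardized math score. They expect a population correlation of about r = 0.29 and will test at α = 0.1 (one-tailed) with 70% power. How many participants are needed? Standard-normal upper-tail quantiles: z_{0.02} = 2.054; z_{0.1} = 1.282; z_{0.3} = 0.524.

Fisher's z: C = ½·ln((1+r)/(1−r)) = ½·ln(1.8169) = 0.2986.
n = ((z_{α} + z_β)/C)² + 3.
(1.282 + 0.524) / 0.2986 = 1.806 / 0.2986 = 6.048.
n = 6.048² + 3 = 36.58 + 3 = 39.6.
Round up.

n = 40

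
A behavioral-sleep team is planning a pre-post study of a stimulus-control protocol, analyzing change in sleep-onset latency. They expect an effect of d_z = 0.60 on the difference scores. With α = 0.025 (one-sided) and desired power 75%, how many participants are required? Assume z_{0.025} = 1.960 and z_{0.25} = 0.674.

For a paired (one-sample on differences) test: n = ((z_{α} + z_β) / d)².
z_{α} + z_β = 1.960 + 0.674 = 2.634.
n = (2.634 / 0.60)² = 4.390² = 19.27.
Round up.

n = 20 pairs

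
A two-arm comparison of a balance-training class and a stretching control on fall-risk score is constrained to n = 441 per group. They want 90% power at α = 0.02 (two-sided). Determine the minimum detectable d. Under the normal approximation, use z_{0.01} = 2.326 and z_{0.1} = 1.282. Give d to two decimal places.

For two independent groups of n = 441 each: d_min = (z_{α/2} + z_β)·√(2/n).
z-sum = 2.326 + 1.282 = 3.608.
d_min = 3.608 × √(2/441) = 3.608 × 0.0673 = 0.243.

d_min ≈ 0.24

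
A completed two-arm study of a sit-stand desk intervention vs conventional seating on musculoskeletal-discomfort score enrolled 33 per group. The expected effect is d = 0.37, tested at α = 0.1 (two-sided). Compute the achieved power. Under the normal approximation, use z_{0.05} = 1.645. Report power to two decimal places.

power ≈ 0.44

For two equal groups, power = Φ(d·√(n/2) − z_{α/2}).
d·√(n/2) = 0.37 × √(33/2) = 0.37 × 4.062 = 1.503.
z_β = 1.503 − 1.645 = -0.142.
Power = Φ(-0.142) = 0.444.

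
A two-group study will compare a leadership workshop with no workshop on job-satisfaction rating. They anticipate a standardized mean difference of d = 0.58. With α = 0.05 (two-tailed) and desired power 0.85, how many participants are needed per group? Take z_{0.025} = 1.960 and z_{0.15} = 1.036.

For two independent groups with equal n: n = 2·((z_{α/2} + z_β) / d)².
z_{α/2} + z_β = 1.960 + 1.036 = 2.996.
n = 2 × (2.996 / 0.58)² = 2 × 5.166² = 2 × 26.68 = 53.4.
Round up to the next whole participant.

n = 54 per group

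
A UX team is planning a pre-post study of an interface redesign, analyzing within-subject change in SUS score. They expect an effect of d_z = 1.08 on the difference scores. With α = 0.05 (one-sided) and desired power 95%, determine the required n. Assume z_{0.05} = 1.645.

For a paired (one-sample on differences) test: n = ((z_{α} + z_β) / d)².
z_{α} + z_β = 1.645 + 1.645 = 3.290.
n = (3.290 / 1.08)² = 3.046² = 9.28.
Round up.

n = 10 pairs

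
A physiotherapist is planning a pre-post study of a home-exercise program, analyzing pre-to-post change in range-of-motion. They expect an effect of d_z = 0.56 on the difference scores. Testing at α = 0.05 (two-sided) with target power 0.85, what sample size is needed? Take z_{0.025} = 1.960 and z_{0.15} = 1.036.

n = 29 pairs

For a paired (one-sample on differences) test: n = ((z_{α/2} + z_β) / d)².
z_{α/2} + z_β = 1.960 + 1.036 = 2.996.
n = (2.996 / 0.56)² = 5.350² = 28.62.
Round up.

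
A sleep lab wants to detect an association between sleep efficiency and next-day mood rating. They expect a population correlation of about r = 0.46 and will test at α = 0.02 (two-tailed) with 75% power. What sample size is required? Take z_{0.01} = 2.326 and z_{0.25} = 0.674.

Fisher's z: C = ½·ln((1+r)/(1−r)) = ½·ln(2.7037) = 0.4973.
n = ((z_{α/2} + z_β)/C)² + 3.
(2.326 + 0.674) / 0.4973 = 3.000 / 0.4973 = 6.033.
n = 6.033² + 3 = 36.39 + 3 = 39.4.
Round up.

n = 40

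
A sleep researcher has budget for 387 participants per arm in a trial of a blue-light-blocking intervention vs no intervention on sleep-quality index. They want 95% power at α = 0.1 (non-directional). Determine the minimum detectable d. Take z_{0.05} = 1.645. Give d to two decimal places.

For two independent groups of n = 387 each: d_min = (z_{α/2} + z_β)·√(2/n).
z-sum = 1.645 + 1.645 = 3.290.
d_min = 3.290 × √(2/387) = 3.290 × 0.0719 = 0.237.

d_min ≈ 0.24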